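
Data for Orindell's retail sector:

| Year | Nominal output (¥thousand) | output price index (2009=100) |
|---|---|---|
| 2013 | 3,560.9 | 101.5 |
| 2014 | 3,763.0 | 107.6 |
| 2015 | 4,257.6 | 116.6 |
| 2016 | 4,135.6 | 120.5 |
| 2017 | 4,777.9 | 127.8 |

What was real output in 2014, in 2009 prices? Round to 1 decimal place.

Real output 2014 = 3763.0 / 1.076 = 3497.21.

¥3,497.2 thousand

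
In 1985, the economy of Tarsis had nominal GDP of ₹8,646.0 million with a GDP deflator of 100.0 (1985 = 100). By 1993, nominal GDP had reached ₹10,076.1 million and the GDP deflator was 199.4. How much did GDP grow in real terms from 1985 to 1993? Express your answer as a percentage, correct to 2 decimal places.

Deflate each year: 1985 → 8646.0/1.000 = 8646.00; 1993 → 10076.1/1.994 = 5053.21.
So real GDP changed by 5053.21/8646.00 − 1 = -0.4155, i.e. -41.55%.

-41.55%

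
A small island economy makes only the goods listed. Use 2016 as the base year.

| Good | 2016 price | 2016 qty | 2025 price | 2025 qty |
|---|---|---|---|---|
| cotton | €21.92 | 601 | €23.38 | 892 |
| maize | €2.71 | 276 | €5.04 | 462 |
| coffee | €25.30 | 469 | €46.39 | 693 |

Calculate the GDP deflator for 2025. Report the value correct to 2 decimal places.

Nominal GDP 2025 = 23.38·892 + 5.04·462 + 46.39·693 = 55331.71.
Real GDP 2025 (at 2016 prices) = 21.92·892 + 2.71·462 + 25.30·693 = 38337.56.
Deflator = Nominal/Real × 100 = 55331.71/38337.56 × 100 = 144.328.

144.33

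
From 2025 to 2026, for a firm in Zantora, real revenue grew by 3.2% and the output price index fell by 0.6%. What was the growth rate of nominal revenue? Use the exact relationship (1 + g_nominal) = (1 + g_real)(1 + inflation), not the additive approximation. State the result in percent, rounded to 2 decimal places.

(1 + g_nom) = (1 + g_real)(1 + π) = 1.0320 × 0.9940 = 1.02581.

2.58%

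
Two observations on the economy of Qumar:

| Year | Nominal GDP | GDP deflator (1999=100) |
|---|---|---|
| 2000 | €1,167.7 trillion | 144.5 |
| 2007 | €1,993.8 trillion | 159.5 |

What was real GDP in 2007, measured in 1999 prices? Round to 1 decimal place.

Real GDP = Nominal / (GDP deflator/100) = 1993.8 / 1.595 = 1250.03.

€1,250.0 trillion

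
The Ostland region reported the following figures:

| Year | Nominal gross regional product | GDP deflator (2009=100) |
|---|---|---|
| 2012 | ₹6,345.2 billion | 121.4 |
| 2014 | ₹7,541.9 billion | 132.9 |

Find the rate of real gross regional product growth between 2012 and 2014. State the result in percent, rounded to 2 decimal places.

8.57%

Real gross regional product 2012 = 6345.2 / 1.214 = 5226.69.
Real gross regional product 2014 = 7541.9 / 1.329 = 5674.87.
Real growth = 5674.87 / 5226.69 − 1 = 0.0857.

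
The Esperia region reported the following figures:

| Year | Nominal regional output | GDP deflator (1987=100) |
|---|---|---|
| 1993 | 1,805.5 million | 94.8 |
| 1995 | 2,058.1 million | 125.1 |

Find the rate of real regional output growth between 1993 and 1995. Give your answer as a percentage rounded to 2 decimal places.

Real regional output 1993 = 1805.5 / 0.948 = 1904.54.
Real regional output 1995 = 2058.1 / 1.251 = 1645.16.
Real growth = 1645.16 / 1904.54 − 1 = -0.1362.

-13.62%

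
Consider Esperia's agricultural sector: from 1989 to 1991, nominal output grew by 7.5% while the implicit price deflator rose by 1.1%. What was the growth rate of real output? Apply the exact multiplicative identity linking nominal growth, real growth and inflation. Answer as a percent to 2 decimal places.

6.33%

(1 + g_nom) = (1 + g_real)(1 + π), so g_real = 1.0750 / 1.0110 − 1 = 0.06330.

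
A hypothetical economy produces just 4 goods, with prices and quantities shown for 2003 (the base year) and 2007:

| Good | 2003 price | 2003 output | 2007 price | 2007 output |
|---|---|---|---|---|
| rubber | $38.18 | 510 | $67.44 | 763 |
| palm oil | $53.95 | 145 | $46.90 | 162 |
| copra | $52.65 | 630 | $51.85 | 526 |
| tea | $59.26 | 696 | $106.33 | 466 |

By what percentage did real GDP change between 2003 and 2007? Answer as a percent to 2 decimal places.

-8.39%

Real GDP 2003 = Nominal GDP 2003 = 38.18·510 + 53.95·145 + 52.65·630 + 59.26·696 = 101709.01.
Real GDP 2007 (at 2003 prices) = 38.18·763 + 53.95·162 + 52.65·526 + 59.26·466 = 93180.30.
Real growth = 93180.30/101709.01 − 1 = -0.0839.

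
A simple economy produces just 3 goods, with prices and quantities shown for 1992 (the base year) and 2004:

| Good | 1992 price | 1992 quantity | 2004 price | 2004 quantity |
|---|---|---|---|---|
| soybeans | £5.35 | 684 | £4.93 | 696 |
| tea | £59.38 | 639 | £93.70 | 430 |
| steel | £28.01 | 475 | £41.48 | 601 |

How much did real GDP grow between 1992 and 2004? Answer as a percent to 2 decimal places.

-16.06%

Real GDP 1992 = Nominal GDP 1992 = 5.35·684 + 59.38·639 + 28.01·475 = 54907.97.
Real GDP 2004 (at 1992 prices) = 5.35·696 + 59.38·430 + 28.01·601 = 46091.01.
Real growth = 46091.01/54907.97 − 1 = -0.1606.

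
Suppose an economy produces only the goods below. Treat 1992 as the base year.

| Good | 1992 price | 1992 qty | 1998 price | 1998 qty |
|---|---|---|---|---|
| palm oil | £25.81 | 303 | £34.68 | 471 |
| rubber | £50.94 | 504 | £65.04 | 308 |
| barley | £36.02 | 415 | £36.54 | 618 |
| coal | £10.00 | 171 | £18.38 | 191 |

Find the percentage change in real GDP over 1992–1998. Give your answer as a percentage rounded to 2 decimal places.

3.72%

Real GDP 1992 = Nominal GDP 1992 = 25.81·303 + 50.94·504 + 36.02·415 + 10.00·171 = 50152.49.
Real GDP 1998 (at 1992 prices) = 25.81·471 + 50.94·308 + 36.02·618 + 10.00·191 = 52016.39.
Real growth = 52016.39/50152.49 − 1 = 0.0372.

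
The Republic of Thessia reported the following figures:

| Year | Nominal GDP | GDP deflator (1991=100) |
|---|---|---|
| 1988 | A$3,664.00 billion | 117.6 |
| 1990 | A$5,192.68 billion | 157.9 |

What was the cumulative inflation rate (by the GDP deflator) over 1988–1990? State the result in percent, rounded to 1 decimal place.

Price-level change = 157.9 / 117.6 − 1 = 0.3427.

34.3%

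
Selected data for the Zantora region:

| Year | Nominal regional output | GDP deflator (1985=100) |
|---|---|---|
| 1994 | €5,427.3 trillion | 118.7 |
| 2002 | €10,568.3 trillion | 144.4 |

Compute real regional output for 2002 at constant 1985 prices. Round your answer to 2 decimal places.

€7,318.77 trillion

Real regional output = Nominal / (GDP deflator/100) = 10568.3 / 1.444 = 7318.77.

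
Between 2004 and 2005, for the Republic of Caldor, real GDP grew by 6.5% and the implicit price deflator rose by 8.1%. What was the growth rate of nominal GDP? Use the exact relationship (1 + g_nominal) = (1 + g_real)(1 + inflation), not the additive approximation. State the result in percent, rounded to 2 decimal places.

(1 + g_nom) = (1 + g_real)(1 + π) = 1.0650 × 1.0810 = 1.15127.

15.13%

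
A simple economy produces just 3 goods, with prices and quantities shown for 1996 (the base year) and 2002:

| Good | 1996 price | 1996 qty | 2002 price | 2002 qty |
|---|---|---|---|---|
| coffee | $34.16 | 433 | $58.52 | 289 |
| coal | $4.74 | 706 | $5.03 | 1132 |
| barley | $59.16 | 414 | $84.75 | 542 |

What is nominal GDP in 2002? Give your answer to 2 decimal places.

Nominal GDP 2002 = Σ (p_2002 × q_2002) = 58.52·289 + 5.03·1132 + 84.75·542 = 68540.74.

$68540.74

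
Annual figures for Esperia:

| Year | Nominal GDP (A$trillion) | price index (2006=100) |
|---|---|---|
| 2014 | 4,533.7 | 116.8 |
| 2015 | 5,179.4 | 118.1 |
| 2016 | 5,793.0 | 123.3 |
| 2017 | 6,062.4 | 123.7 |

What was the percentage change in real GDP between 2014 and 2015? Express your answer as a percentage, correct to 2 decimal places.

12.98%

Real GDP 2014 = 4533.7/1.168 = 3881.59.
Real GDP 2015 = 5179.4/1.181 = 4385.61.
Change = 4385.61/3881.59 − 1 = 0.1298.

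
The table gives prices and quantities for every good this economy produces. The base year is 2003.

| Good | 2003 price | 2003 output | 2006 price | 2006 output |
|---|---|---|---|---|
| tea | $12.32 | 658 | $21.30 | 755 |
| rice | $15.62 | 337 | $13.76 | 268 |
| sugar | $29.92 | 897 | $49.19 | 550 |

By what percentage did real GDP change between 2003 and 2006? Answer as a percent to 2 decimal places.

-25.53%

Real GDP 2003 = Nominal GDP 2003 = 12.32·658 + 15.62·337 + 29.92·897 = 40208.74.
Real GDP 2006 (at 2003 prices) = 12.32·755 + 15.62·268 + 29.92·550 = 29943.76.
Real growth = 29943.76/40208.74 − 1 = -0.2553.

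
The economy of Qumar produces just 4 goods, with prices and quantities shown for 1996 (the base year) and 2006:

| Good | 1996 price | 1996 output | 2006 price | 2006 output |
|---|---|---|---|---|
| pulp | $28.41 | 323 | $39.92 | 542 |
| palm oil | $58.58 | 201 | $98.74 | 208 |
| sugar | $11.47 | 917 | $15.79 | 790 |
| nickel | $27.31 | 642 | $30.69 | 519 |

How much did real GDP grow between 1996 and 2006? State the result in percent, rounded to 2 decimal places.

3.71%

Real GDP 1996 = Nominal GDP 1996 = 28.41·323 + 58.58·201 + 11.47·917 + 27.31·642 = 49002.02.
Real GDP 2006 (at 1996 prices) = 28.41·542 + 58.58·208 + 11.47·790 + 27.31·519 = 50818.05.
Real growth = 50818.05/49002.02 − 1 = 0.0371.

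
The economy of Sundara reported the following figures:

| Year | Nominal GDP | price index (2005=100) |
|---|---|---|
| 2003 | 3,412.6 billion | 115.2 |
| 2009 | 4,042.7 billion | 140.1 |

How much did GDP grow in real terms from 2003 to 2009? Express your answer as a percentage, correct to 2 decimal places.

Deflate each year: 2003 → 3412.6/1.152 = 2962.33; 2009 → 4042.7/1.401 = 2885.58.
So real GDP changed by 2885.58/2962.33 − 1 = -0.0259, i.e. -2.59%.

-2.59%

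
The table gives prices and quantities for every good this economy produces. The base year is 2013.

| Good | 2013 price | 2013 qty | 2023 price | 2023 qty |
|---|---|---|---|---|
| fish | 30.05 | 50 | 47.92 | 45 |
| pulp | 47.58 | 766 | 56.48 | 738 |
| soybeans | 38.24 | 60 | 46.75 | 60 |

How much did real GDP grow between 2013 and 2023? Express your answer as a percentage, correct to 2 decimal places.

Real GDP 2013 = Nominal GDP 2013 = 30.05·50 + 47.58·766 + 38.24·60 = 40243.18.
Real GDP 2023 (at 2013 prices) = 30.05·45 + 47.58·738 + 38.24·60 = 38760.69.
Real growth = 38760.69/40243.18 − 1 = -0.0368.

-3.68%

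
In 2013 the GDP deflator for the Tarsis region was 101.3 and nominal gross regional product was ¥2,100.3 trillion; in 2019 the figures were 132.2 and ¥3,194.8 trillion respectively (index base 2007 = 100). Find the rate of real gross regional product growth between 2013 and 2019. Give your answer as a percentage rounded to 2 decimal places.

16.56%

Real gross regional product 2013 = 2100.3 / 1.013 = 2073.35.
Real gross regional product 2019 = 3194.8 / 1.322 = 2416.64.
Real growth = 2416.64 / 2073.35 − 1 = 0.1656.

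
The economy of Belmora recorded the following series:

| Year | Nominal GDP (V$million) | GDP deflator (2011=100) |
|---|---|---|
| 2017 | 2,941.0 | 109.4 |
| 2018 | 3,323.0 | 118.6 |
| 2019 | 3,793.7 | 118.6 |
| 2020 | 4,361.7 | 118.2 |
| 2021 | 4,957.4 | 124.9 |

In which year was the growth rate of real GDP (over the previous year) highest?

2020

2018: real = 3323.0/1.186 = 2801.85; growth vs 2017 (2688.30) = 4.22%.
2019: real = 3793.7/1.186 = 3198.74; growth vs 2018 (2801.85) = 14.17%.
2020: real = 4361.7/1.182 = 3690.10; growth vs 2019 (3198.74) = 15.36%.
2021: real = 4957.4/1.249 = 3969.10; growth vs 2020 (3690.10) = 7.56%.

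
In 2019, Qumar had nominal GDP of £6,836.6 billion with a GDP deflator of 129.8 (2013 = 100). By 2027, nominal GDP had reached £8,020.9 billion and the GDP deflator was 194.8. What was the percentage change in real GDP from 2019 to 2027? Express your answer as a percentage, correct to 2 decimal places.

Real GDP 2019 = 6836.6 / 1.298 = 5267.03.
Real GDP 2027 = 8020.9 / 1.948 = 4117.51.
Real growth = 4117.51 / 5267.03 − 1 = -0.2182.

-21.82%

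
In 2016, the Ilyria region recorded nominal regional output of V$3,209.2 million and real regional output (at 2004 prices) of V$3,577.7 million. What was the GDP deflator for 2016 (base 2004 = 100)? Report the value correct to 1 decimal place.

GDP deflator = (Nominal / Real) × 100 = 3209.2 / 3577.7 × 100 = 89.70.

89.7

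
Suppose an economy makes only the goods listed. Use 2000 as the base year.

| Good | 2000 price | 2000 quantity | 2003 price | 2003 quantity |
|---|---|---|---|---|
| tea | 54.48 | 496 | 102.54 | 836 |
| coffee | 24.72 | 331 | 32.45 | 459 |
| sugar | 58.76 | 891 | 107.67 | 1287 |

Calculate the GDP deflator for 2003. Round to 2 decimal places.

Nominal GDP 2003 = 102.54·836 + 32.45·459 + 107.67·1287 = 239189.28.
Real GDP 2003 (at 2000 prices) = 54.48·836 + 24.72·459 + 58.76·1287 = 132515.88.
Deflator = Nominal/Real × 100 = 239189.28/132515.88 × 100 = 180.499.

180.50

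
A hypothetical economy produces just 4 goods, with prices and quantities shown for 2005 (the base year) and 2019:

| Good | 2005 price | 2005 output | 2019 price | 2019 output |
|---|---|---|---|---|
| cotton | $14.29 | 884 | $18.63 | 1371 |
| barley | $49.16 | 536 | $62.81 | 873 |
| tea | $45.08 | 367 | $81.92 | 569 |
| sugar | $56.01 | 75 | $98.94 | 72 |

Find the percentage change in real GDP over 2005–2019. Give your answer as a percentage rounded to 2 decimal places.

54.35%

Real GDP 2005 = Nominal GDP 2005 = 14.29·884 + 49.16·536 + 45.08·367 + 56.01·75 = 59727.23.
Real GDP 2019 (at 2005 prices) = 14.29·1371 + 49.16·873 + 45.08·569 + 56.01·72 = 92191.51.
Real growth = 92191.51/59727.23 − 1 = 0.5435.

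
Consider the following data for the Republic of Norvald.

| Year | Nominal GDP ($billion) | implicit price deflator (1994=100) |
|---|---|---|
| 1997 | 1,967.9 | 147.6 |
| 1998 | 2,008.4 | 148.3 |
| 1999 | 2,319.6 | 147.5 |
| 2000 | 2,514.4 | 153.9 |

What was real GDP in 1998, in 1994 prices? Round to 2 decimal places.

$1,354.28 billion

Real GDP 1998 = 2008.4 / 1.483 = 1354.28.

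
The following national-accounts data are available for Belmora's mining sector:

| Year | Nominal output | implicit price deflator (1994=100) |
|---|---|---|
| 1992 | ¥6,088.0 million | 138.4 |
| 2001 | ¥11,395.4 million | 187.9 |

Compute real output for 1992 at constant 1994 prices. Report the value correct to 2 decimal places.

Real output = Nominal / (implicit price deflator/100) = 6088.0 / 1.384 = 4398.84.

¥4,398.84 million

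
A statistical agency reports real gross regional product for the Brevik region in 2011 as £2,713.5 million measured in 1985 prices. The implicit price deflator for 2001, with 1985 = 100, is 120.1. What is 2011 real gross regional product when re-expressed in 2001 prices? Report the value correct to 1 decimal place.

Real gross regional product in 2001 prices = Real gross regional product in 1985 prices × (P_2001/P_1985) = 2713.5 × 1.201 = 3258.91.

£3,258.9 million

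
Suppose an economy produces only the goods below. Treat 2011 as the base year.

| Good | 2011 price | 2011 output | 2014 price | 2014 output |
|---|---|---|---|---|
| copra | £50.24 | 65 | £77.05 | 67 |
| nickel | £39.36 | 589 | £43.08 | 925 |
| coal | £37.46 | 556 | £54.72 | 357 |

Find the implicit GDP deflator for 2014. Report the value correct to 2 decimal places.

121.45

Nominal GDP 2014 = 77.05·67 + 43.08·925 + 54.72·357 = 64546.39.
Real GDP 2014 (at 2011 prices) = 50.24·67 + 39.36·925 + 37.46·357 = 53147.30.
Deflator = Nominal/Real × 100 = 64546.39/53147.30 × 100 = 121.448.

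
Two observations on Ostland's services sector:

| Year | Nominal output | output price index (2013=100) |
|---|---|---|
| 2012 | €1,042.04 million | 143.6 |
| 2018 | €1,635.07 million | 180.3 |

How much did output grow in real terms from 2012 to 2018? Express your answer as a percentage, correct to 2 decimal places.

Real output 2012 = 1042.04 / 1.436 = 725.65.
Real output 2018 = 1635.07 / 1.803 = 906.86.
Real growth = 906.86 / 725.65 − 1 = 0.2497.

24.97%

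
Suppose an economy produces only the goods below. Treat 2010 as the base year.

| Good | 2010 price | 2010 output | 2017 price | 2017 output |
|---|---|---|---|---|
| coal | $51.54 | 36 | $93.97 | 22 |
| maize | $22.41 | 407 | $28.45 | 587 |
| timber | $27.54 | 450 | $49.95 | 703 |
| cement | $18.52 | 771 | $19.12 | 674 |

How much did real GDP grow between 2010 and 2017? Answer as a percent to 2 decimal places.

Real GDP 2010 = Nominal GDP 2010 = 51.54·36 + 22.41·407 + 27.54·450 + 18.52·771 = 37648.23.
Real GDP 2017 (at 2010 prices) = 51.54·22 + 22.41·587 + 27.54·703 + 18.52·674 = 46131.65.
Real growth = 46131.65/37648.23 − 1 = 0.2253.

22.53%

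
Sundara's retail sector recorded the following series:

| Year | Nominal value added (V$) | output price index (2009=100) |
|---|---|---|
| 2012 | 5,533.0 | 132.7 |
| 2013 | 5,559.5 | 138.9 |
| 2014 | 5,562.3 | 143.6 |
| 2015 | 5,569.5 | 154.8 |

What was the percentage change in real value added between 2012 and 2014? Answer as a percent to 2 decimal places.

-7.10%

Real value added 2012 = 5533.0/1.327 = 4169.56.
Real value added 2014 = 5562.3/1.436 = 3873.47.
Change = 3873.47/4169.56 − 1 = -0.0710.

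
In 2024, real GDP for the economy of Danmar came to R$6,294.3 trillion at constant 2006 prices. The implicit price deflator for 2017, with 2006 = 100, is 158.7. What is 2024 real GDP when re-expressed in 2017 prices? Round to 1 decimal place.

R$9,989.1 trillion

Real GDP in 2017 prices = Real GDP in 2006 prices × (P_2017/P_2006) = 6294.3 × 1.587 = 9989.05.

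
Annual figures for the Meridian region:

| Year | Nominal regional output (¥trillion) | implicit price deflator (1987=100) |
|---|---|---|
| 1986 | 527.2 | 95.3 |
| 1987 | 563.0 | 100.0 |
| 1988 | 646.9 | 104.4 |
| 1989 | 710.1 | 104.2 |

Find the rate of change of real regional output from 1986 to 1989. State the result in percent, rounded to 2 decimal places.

Real regional output 1986 = 527.2/0.953 = 553.20.
Real regional output 1989 = 710.1/1.042 = 681.48.
Change = 681.48/553.20 − 1 = 0.2319.

23.19%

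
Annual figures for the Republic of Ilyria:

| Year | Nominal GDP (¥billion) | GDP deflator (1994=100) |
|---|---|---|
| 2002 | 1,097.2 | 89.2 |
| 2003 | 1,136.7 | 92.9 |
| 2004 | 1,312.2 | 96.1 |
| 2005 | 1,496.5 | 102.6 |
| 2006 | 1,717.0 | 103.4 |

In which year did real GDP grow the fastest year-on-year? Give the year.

2006

2003: real = 1136.7/0.929 = 1223.57; growth vs 2002 (1230.04) = -0.53%.
2004: real = 1312.2/0.961 = 1365.45; growth vs 2003 (1223.57) = 11.60%.
2005: real = 1496.5/1.026 = 1458.58; growth vs 2004 (1365.45) = 6.82%.
2006: real = 1717.0/1.034 = 1660.54; growth vs 2005 (1458.58) = 13.85%.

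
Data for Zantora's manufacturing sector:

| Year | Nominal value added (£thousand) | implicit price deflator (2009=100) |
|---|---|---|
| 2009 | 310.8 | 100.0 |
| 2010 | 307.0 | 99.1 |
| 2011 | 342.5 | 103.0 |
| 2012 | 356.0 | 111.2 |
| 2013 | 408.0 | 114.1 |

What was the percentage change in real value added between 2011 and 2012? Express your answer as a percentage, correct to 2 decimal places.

-3.72%

Real value added 2011 = 342.5/1.030 = 332.52.
Real value added 2012 = 356.0/1.112 = 320.14.
Change = 320.14/332.52 − 1 = -0.0372.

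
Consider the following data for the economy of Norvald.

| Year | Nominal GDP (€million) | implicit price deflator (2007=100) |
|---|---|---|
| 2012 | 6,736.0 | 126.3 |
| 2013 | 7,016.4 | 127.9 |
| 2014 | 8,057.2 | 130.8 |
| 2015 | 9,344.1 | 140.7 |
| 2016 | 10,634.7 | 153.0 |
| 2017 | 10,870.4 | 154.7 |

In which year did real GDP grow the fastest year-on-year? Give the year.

2013: real = 7016.4/1.279 = 5485.85; growth vs 2012 (5333.33) = 2.86%.
2014: real = 8057.2/1.308 = 6159.94; growth vs 2013 (5485.85) = 12.29%.
2015: real = 9344.1/1.407 = 6641.15; growth vs 2014 (6159.94) = 7.81%.
2016: real = 10634.7/1.530 = 6950.78; growth vs 2015 (6641.15) = 4.66%.
2017: real = 10870.4/1.547 = 7026.76; growth vs 2016 (6950.78) = 1.09%.

2014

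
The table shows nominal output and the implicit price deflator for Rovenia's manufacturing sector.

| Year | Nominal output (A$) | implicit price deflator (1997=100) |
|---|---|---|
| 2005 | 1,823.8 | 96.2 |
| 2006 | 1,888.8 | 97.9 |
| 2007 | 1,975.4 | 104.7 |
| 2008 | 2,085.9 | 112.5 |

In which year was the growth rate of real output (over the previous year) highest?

2006

2006: real = 1888.8/0.979 = 1929.32; growth vs 2005 (1895.84) = 1.77%.
2007: real = 1975.4/1.047 = 1886.72; growth vs 2006 (1929.32) = -2.21%.
2008: real = 2085.9/1.125 = 1854.13; growth vs 2007 (1886.72) = -1.73%.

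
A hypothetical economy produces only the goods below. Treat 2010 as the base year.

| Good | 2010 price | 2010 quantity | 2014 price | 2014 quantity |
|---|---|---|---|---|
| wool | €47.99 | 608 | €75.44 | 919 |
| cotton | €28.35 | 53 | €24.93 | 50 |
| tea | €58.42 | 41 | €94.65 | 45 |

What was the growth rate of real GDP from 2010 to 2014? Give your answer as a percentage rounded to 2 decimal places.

45.57%

Real GDP 2010 = Nominal GDP 2010 = 47.99·608 + 28.35·53 + 58.42·41 = 33075.69.
Real GDP 2014 (at 2010 prices) = 47.99·919 + 28.35·50 + 58.42·45 = 48149.21.
Real growth = 48149.21/33075.69 − 1 = 0.4557.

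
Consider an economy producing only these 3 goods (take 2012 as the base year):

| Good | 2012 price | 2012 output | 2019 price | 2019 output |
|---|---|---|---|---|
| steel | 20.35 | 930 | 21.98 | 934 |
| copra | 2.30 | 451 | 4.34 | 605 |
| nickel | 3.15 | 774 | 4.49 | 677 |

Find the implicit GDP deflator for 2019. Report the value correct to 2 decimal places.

Nominal GDP 2019 = 21.98·934 + 4.34·605 + 4.49·677 = 26194.75.
Real GDP 2019 (at 2012 prices) = 20.35·934 + 2.30·605 + 3.15·677 = 22530.95.
Deflator = Nominal/Real × 100 = 26194.75/22530.95 × 100 = 116.261.

116.26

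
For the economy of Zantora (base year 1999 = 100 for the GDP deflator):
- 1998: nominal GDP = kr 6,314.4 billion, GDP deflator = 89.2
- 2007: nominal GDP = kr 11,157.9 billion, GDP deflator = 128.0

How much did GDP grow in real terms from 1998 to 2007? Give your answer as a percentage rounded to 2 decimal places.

23.14%

Real GDP 1998 = 6314.4 / 0.892 = 7078.92.
Real GDP 2007 = 11157.9 / 1.280 = 8717.11.
Real growth = 8717.11 / 7078.92 − 1 = 0.2314.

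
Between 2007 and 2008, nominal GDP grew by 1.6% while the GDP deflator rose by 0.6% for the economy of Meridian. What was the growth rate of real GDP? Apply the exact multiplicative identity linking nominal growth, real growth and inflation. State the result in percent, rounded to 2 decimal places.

(1 + g_nom) = (1 + g_real)(1 + π), so g_real = 1.0160 / 1.0060 − 1 = 0.00994.

0.99%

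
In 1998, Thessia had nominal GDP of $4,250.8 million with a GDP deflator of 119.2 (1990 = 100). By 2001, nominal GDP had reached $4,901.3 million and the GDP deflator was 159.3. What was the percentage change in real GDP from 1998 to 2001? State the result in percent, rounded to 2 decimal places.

Deflate each year: 1998 → 4250.8/1.192 = 3566.11; 2001 → 4901.3/1.593 = 3076.77.
So real GDP changed by 3076.77/3566.11 − 1 = -0.1372, i.e. -13.72%.

-13.72%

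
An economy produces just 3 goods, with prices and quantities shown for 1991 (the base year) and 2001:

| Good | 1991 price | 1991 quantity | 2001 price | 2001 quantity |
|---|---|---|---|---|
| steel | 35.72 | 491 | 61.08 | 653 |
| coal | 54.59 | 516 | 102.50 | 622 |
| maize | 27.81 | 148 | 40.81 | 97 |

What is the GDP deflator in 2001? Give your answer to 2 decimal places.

179.40

Nominal GDP 2001 = 61.08·653 + 102.50·622 + 40.81·97 = 107598.81.
Real GDP 2001 (at 1991 prices) = 35.72·653 + 54.59·622 + 27.81·97 = 59977.71.
Deflator = Nominal/Real × 100 = 107598.81/59977.71 × 100 = 179.398.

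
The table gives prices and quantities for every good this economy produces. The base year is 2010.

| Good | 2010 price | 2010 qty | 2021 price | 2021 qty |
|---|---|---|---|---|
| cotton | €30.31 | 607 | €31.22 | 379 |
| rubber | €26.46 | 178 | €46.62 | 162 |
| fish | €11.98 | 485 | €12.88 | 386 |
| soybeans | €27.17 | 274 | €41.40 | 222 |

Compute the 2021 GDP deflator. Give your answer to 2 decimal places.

126.93

Nominal GDP 2021 = 31.22·379 + 46.62·162 + 12.88·386 + 41.40·222 = 33547.30.
Real GDP 2021 (at 2010 prices) = 30.31·379 + 26.46·162 + 11.98·386 + 27.17·222 = 26430.03.
Deflator = Nominal/Real × 100 = 33547.30/26430.03 × 100 = 126.929.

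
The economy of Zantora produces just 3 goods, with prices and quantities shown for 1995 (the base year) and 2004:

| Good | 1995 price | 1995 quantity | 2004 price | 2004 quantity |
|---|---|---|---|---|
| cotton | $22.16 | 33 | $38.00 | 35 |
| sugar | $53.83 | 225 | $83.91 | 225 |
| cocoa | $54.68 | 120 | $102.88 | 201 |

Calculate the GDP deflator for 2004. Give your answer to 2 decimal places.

Nominal GDP 2004 = 38.00·35 + 83.91·225 + 102.88·201 = 40888.63.
Real GDP 2004 (at 1995 prices) = 22.16·35 + 53.83·225 + 54.68·201 = 23878.03.
Deflator = Nominal/Real × 100 = 40888.63/23878.03 × 100 = 171.240.

171.24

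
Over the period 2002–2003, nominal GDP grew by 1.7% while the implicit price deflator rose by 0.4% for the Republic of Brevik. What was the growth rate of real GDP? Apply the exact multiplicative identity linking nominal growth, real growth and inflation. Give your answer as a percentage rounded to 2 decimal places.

(1 + g_nom) = (1 + g_real)(1 + π), so g_real = 1.0170 / 1.0040 − 1 = 0.01295.

1.29%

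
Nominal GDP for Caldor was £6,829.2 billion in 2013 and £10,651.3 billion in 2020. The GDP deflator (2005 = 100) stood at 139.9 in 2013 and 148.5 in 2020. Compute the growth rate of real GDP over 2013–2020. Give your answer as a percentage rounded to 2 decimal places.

Deflate each year: 2013 → 6829.2/1.399 = 4881.49; 2020 → 10651.3/1.485 = 7172.59.
So real GDP changed by 7172.59/4881.49 − 1 = 0.4693, i.e. 46.93%.

46.93%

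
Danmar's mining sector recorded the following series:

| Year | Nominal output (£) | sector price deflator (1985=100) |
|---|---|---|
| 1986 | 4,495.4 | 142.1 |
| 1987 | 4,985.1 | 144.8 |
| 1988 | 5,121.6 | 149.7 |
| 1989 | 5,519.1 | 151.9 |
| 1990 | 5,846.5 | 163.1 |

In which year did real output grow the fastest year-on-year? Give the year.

1987

1987: real = 4985.1/1.448 = 3442.75; growth vs 1986 (3163.55) = 8.83%.
1988: real = 5121.6/1.497 = 3421.24; growth vs 1987 (3442.75) = -0.62%.
1989: real = 5519.1/1.519 = 3633.38; growth vs 1988 (3421.24) = 6.20%.
1990: real = 5846.5/1.631 = 3584.61; growth vs 1989 (3633.38) = -1.34%.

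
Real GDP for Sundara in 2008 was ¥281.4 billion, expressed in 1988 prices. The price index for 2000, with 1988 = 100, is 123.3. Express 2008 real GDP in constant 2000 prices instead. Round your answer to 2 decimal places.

Real GDP in 2000 prices = Real GDP in 1988 prices × (P_2000/P_1988) = 281.4 × 1.233 = 346.97.

¥346.97 billion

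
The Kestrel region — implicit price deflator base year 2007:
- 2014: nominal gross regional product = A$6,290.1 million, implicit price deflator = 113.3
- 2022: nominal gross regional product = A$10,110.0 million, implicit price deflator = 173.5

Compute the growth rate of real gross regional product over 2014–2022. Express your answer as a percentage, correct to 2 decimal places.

4.96%

Deflate each year: 2014 → 6290.1/1.133 = 5551.72; 2022 → 10110.0/1.735 = 5827.09.
So real gross regional product changed by 5827.09/5551.72 − 1 = 0.0496, i.e. 4.96%.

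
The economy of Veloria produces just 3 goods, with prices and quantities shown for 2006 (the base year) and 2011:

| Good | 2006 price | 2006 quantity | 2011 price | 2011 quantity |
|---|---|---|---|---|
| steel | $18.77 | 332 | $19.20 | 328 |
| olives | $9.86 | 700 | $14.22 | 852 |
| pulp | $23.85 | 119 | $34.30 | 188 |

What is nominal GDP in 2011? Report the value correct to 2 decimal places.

Nominal GDP 2011 = Σ (p_2011 × q_2011) = 19.20·328 + 14.22·852 + 34.30·188 = 24861.44.

$24861.44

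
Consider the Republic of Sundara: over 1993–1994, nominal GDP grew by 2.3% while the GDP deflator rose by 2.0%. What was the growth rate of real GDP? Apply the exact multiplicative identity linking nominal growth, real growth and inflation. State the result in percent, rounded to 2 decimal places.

0.29%

(1 + g_nom) = (1 + g_real)(1 + π), so g_real = 1.0230 / 1.0200 − 1 = 0.00294.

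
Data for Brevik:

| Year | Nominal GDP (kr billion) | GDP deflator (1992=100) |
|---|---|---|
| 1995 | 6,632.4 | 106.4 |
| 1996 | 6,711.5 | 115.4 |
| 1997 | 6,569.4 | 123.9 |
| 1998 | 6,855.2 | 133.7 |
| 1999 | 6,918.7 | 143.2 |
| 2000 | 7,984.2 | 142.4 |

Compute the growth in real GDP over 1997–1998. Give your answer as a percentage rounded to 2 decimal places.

-3.30%

Real GDP 1997 = 6569.4/1.239 = 5302.18.
Real GDP 1998 = 6855.2/1.337 = 5127.30.
Change = 5127.30/5302.18 − 1 = -0.0330.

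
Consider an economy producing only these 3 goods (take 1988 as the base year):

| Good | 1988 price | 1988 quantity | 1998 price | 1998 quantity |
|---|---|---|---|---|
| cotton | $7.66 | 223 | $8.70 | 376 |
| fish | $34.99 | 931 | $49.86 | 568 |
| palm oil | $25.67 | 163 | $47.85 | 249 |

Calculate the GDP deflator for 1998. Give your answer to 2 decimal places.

149.27

Nominal GDP 1998 = 8.70·376 + 49.86·568 + 47.85·249 = 43506.33.
Real GDP 1998 (at 1988 prices) = 7.66·376 + 34.99·568 + 25.67·249 = 29146.31.
Deflator = Nominal/Real × 100 = 43506.33/29146.31 × 100 = 149.269.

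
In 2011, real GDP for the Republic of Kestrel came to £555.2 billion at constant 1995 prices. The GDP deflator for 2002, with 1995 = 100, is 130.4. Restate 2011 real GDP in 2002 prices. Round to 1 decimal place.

Real GDP in 2002 prices = Real GDP in 1995 prices × (P_2002/P_1995) = 555.2 × 1.304 = 723.98.

£724.0 billion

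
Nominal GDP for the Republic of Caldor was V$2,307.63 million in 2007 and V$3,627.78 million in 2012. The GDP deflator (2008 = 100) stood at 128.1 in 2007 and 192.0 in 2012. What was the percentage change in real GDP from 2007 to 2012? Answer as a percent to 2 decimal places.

4.89%

Real GDP 2007 = 2307.63 / 1.281 = 1801.43.
Real GDP 2012 = 3627.78 / 1.920 = 1889.47.
Real growth = 1889.47 / 1801.43 − 1 = 0.0489.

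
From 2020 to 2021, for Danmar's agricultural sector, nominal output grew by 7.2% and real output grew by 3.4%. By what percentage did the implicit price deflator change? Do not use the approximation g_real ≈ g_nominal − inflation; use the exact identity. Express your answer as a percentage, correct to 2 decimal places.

(1 + g_nom) = (1 + g_real)(1 + π), so π = 1.0720 / 1.0340 − 1 = 0.03675.

3.68%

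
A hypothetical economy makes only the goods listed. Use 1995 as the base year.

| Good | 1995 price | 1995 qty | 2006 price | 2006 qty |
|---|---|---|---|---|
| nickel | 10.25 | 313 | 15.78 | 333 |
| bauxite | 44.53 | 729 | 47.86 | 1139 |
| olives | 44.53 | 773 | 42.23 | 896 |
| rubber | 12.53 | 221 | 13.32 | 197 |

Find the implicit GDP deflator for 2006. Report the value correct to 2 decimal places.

Nominal GDP 2006 = 15.78·333 + 47.86·1139 + 42.23·896 + 13.32·197 = 100229.40.
Real GDP 2006 (at 1995 prices) = 10.25·333 + 44.53·1139 + 44.53·896 + 12.53·197 = 96500.21.
Deflator = Nominal/Real × 100 = 100229.40/96500.21 × 100 = 103.864.

103.86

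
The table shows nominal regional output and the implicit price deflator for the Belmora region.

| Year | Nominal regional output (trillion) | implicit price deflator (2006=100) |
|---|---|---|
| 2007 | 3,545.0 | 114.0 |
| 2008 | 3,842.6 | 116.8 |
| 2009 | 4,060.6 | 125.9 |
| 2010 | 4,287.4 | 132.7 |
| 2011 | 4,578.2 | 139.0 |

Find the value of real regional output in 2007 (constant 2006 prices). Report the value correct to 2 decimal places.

Real regional output 2007 = 3545.0 / 1.140 = 3109.65.

3,109.65 trillion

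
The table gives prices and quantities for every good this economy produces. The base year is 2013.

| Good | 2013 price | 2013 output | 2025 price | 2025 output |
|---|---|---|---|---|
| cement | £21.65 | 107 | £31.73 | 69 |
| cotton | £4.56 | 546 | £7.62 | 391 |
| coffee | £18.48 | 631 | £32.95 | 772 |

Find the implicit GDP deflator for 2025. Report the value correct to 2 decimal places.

174.46

Nominal GDP 2025 = 31.73·69 + 7.62·391 + 32.95·772 = 30606.19.
Real GDP 2025 (at 2013 prices) = 21.65·69 + 4.56·391 + 18.48·772 = 17543.37.
Deflator = Nominal/Real × 100 = 30606.19/17543.37 × 100 = 174.460.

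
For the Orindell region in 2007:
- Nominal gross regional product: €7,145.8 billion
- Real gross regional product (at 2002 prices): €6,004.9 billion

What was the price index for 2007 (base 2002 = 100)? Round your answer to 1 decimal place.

price index = (Nominal / Real) × 100 = 7145.8 / 6004.9 × 100 = 119.00.

119.0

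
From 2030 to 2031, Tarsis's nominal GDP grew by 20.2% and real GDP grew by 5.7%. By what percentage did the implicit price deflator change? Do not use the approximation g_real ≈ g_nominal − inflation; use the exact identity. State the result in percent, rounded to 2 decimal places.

13.72%

(1 + g_nom) = (1 + g_real)(1 + π), so π = 1.2020 / 1.0570 − 1 = 0.13718.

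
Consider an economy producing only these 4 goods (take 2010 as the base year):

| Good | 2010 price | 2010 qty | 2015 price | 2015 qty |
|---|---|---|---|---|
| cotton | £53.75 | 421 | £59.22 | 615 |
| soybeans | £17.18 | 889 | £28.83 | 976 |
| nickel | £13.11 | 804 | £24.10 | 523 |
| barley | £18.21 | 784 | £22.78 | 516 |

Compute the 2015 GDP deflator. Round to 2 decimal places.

134.57

Nominal GDP 2015 = 59.22·615 + 28.83·976 + 24.10·523 + 22.78·516 = 88917.16.
Real GDP 2015 (at 2010 prices) = 53.75·615 + 17.18·976 + 13.11·523 + 18.21·516 = 66076.82.
Deflator = Nominal/Real × 100 = 88917.16/66076.82 × 100 = 134.566.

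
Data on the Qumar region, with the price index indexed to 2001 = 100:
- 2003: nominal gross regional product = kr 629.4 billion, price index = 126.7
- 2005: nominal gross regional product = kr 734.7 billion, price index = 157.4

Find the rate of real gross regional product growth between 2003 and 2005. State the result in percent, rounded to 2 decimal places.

Real gross regional product 2003 = 629.4 / 1.267 = 496.76.
Real gross regional product 2005 = 734.7 / 1.574 = 466.77.
Real growth = 466.77 / 496.76 − 1 = -0.0604.

-6.04%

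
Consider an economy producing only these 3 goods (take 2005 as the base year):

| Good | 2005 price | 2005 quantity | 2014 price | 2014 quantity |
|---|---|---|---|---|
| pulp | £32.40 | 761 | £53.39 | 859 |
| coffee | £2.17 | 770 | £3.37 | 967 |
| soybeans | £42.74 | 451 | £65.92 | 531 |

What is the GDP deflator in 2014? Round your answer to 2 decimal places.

159.86

Nominal GDP 2014 = 53.39·859 + 3.37·967 + 65.92·531 = 84124.32.
Real GDP 2014 (at 2005 prices) = 32.40·859 + 2.17·967 + 42.74·531 = 52624.93.
Deflator = Nominal/Real × 100 = 84124.32/52624.93 × 100 = 159.856.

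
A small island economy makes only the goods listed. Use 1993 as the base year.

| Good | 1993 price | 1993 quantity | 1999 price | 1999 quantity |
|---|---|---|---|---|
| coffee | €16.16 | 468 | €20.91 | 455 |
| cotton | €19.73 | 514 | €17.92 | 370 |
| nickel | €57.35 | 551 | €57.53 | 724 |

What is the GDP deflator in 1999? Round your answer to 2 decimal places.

102.89

Nominal GDP 1999 = 20.91·455 + 17.92·370 + 57.53·724 = 57796.17.
Real GDP 1999 (at 1993 prices) = 16.16·455 + 19.73·370 + 57.35·724 = 56174.30.
Deflator = Nominal/Real × 100 = 57796.17/56174.30 × 100 = 102.887.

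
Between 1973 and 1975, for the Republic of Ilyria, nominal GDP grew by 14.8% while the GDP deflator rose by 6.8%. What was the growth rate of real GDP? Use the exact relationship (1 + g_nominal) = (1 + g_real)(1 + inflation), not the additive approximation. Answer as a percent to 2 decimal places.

7.49%

(1 + g_nom) = (1 + g_real)(1 + π), so g_real = 1.1480 / 1.0680 − 1 = 0.07491.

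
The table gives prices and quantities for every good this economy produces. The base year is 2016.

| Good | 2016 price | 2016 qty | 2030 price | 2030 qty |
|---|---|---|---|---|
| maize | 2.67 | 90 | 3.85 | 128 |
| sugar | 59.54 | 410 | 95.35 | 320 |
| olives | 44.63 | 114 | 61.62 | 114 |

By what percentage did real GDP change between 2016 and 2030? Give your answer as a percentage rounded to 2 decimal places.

Real GDP 2016 = Nominal GDP 2016 = 2.67·90 + 59.54·410 + 44.63·114 = 29739.52.
Real GDP 2030 (at 2016 prices) = 2.67·128 + 59.54·320 + 44.63·114 = 24482.38.
Real growth = 24482.38/29739.52 − 1 = -0.1768.

-17.68%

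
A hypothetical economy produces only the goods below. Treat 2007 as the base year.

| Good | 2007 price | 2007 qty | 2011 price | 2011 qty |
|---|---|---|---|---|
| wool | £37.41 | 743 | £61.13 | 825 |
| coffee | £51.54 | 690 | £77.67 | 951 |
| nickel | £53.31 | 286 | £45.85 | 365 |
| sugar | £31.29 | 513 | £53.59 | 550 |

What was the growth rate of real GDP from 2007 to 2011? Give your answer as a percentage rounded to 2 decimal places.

23.12%

Real GDP 2007 = Nominal GDP 2007 = 37.41·743 + 51.54·690 + 53.31·286 + 31.29·513 = 94656.66.
Real GDP 2011 (at 2007 prices) = 37.41·825 + 51.54·951 + 53.31·365 + 31.29·550 = 116545.44.
Real growth = 116545.44/94656.66 − 1 = 0.2312.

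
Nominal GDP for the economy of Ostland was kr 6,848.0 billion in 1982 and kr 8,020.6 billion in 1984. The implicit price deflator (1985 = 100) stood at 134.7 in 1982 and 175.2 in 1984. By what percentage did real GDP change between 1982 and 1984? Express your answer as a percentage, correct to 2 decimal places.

Deflate each year: 1982 → 6848.0/1.347 = 5083.89; 1984 → 8020.6/1.752 = 4577.97.
So real GDP changed by 4577.97/5083.89 − 1 = -0.0995, i.e. -9.95%.

-9.95%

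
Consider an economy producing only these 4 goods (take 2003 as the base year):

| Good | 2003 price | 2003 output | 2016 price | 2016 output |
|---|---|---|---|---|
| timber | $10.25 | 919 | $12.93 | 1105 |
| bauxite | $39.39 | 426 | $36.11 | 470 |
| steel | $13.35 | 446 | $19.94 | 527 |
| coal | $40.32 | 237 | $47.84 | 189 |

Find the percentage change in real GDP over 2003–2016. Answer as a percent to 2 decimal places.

Real GDP 2003 = Nominal GDP 2003 = 10.25·919 + 39.39·426 + 13.35·446 + 40.32·237 = 41709.83.
Real GDP 2016 (at 2003 prices) = 10.25·1105 + 39.39·470 + 13.35·527 + 40.32·189 = 44495.48.
Real growth = 44495.48/41709.83 − 1 = 0.0668.

6.68%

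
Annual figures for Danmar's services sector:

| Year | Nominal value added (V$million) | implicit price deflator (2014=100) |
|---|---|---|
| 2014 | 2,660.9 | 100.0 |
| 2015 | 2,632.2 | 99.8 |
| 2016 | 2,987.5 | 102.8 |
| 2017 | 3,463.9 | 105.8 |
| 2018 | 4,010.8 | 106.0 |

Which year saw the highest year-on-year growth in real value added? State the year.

2015: real = 2632.2/0.998 = 2637.47; growth vs 2014 (2660.90) = -0.88%.
2016: real = 2987.5/1.028 = 2906.13; growth vs 2015 (2637.47) = 10.19%.
2017: real = 3463.9/1.058 = 3274.01; growth vs 2016 (2906.13) = 12.66%.
2018: real = 4010.8/1.060 = 3783.77; growth vs 2017 (3274.01) = 15.57%.

2018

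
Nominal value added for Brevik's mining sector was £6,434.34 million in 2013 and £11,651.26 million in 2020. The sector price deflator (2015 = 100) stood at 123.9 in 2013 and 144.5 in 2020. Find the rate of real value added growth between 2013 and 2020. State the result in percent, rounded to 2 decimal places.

55.26%

Real value added 2013 = 6434.34 / 1.239 = 5193.17.
Real value added 2020 = 11651.26 / 1.445 = 8063.16.
Real growth = 8063.16 / 5193.17 − 1 = 0.5526.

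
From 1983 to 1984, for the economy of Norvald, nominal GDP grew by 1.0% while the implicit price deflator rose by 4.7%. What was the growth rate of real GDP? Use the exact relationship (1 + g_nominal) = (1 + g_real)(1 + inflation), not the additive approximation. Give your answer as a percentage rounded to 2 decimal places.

-3.53%

(1 + g_nom) = (1 + g_real)(1 + π), so g_real = 1.0100 / 1.0470 − 1 = -0.03534.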